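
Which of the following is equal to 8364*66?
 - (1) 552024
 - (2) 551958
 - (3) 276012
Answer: 1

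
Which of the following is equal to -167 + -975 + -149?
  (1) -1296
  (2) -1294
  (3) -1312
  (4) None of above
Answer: 4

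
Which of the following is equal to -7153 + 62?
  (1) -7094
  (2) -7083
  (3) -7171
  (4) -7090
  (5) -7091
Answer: 5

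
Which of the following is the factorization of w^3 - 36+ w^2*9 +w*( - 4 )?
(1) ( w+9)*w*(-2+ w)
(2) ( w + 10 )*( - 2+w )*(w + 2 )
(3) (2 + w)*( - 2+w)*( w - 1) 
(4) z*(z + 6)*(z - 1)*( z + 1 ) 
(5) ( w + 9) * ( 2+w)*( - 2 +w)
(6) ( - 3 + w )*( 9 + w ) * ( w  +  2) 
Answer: 5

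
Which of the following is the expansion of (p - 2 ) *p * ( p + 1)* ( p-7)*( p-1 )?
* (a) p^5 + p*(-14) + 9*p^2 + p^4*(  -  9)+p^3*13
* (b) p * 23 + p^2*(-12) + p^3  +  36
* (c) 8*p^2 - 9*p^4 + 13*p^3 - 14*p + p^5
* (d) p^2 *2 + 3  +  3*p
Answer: a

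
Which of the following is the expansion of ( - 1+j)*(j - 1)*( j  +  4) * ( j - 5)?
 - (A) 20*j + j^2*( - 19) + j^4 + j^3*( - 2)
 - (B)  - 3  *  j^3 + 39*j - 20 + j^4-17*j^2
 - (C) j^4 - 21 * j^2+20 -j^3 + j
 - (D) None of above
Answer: B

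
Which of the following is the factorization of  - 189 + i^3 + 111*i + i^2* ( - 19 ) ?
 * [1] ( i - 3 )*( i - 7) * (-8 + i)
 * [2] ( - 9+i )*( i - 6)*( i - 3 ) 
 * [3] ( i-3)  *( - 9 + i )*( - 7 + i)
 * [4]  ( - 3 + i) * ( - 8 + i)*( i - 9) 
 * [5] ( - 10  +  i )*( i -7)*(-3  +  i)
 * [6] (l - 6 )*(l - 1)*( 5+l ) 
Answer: 3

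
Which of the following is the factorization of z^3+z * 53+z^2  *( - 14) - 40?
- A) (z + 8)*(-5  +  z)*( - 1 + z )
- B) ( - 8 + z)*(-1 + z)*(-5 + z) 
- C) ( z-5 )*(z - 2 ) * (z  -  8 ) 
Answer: B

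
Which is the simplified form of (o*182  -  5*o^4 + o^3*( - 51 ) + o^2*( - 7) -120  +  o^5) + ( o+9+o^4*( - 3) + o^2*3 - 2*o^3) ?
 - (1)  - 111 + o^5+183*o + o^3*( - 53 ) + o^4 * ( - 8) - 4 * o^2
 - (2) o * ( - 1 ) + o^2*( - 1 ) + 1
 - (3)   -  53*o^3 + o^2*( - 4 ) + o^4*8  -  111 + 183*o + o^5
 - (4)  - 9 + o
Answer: 1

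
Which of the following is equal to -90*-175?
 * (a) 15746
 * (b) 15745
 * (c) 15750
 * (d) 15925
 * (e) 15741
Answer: c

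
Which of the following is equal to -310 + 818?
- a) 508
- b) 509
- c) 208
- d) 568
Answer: a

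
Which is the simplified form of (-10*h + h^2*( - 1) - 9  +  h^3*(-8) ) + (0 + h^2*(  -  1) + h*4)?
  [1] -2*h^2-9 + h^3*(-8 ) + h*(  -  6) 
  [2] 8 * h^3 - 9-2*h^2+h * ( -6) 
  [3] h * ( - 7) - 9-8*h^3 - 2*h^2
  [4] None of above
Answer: 1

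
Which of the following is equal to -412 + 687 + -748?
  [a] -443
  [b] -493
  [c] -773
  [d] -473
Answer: d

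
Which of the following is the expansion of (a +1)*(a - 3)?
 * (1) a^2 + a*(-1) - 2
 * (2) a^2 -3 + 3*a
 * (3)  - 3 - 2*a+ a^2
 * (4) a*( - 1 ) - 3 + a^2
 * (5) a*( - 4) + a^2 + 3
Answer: 3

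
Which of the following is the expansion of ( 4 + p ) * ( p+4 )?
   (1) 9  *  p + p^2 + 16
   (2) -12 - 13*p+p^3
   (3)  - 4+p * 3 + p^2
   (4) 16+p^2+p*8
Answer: 4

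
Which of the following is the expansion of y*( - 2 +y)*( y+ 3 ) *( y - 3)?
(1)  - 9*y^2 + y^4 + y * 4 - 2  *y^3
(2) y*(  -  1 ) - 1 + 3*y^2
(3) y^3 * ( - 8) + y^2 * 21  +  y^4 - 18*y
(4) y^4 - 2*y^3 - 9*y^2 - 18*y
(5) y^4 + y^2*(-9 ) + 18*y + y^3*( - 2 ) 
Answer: 5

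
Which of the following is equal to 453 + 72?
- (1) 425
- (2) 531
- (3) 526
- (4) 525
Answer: 4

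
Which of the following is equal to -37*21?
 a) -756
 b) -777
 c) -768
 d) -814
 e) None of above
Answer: b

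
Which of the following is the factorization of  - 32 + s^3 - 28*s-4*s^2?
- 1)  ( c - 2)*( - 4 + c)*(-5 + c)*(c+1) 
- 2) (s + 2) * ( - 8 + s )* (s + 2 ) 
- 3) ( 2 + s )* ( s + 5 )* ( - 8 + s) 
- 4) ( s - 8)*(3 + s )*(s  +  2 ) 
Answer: 2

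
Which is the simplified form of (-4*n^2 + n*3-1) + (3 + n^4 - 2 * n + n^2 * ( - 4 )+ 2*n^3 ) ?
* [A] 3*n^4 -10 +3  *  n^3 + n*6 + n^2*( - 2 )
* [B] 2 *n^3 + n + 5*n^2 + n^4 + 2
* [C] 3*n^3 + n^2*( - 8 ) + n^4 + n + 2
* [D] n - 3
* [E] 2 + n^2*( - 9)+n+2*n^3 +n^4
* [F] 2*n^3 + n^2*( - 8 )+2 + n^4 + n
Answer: F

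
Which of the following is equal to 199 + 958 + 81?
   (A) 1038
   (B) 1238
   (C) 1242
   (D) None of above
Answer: B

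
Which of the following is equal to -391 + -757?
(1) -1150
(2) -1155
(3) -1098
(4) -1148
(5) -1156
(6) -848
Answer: 4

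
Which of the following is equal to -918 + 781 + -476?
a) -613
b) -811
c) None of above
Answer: a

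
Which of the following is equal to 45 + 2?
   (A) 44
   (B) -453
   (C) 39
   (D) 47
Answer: D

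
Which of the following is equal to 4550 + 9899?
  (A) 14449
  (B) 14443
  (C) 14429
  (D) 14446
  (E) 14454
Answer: A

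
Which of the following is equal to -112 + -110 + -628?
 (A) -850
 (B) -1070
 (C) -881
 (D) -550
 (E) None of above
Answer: A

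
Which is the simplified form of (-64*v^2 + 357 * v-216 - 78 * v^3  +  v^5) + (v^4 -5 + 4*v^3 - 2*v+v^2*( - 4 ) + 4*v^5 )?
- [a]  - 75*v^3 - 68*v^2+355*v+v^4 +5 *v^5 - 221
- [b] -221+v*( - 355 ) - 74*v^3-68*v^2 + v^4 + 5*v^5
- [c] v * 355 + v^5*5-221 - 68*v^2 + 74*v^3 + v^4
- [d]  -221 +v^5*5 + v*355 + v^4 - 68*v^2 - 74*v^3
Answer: d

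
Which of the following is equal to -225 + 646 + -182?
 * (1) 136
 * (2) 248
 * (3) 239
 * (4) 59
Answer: 3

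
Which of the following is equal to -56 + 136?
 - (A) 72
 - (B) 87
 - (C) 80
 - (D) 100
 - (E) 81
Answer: C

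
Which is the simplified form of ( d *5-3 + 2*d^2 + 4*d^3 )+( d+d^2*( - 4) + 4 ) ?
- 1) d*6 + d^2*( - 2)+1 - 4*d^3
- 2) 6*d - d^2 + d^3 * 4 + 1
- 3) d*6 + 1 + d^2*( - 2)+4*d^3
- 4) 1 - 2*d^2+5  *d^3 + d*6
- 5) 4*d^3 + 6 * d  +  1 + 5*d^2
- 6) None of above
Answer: 3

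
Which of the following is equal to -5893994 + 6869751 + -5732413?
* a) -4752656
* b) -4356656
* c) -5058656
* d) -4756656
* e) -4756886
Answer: d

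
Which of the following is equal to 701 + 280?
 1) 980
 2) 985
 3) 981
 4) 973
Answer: 3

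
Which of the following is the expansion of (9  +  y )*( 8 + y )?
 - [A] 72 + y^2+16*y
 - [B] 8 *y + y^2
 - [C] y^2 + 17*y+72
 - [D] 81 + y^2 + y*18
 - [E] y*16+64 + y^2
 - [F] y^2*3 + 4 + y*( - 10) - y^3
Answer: C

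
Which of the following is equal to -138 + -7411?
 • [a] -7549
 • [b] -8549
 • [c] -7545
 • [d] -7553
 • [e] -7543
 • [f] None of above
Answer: a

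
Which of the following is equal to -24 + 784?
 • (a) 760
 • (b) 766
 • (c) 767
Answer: a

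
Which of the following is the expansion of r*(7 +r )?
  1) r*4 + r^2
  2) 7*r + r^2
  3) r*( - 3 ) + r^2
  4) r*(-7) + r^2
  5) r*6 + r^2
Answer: 2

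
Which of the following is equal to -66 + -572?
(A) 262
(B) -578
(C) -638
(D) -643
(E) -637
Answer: C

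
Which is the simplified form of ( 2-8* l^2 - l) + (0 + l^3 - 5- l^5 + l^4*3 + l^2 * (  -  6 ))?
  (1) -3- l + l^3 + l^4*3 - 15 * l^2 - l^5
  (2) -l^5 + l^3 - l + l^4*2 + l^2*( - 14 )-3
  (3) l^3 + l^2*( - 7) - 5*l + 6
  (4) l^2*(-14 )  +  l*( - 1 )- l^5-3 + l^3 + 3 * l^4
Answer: 4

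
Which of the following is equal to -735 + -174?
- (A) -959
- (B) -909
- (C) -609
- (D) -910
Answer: B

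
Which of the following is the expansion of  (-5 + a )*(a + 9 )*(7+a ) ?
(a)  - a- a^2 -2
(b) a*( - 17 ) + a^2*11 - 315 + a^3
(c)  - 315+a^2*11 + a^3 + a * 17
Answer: b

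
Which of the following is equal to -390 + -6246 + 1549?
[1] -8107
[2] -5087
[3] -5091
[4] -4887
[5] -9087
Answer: 2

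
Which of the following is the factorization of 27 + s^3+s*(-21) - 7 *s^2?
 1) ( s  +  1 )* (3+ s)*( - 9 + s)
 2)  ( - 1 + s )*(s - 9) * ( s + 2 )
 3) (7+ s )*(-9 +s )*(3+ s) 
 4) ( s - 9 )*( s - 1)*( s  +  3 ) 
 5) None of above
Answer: 4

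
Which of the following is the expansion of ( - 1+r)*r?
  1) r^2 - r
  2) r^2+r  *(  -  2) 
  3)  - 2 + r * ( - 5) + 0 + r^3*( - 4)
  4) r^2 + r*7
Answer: 1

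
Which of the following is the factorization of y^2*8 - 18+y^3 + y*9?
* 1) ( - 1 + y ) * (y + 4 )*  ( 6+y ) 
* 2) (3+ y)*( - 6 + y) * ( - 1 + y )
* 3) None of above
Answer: 3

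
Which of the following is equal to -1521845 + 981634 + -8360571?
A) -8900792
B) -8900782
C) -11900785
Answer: B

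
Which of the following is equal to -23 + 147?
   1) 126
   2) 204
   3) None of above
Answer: 3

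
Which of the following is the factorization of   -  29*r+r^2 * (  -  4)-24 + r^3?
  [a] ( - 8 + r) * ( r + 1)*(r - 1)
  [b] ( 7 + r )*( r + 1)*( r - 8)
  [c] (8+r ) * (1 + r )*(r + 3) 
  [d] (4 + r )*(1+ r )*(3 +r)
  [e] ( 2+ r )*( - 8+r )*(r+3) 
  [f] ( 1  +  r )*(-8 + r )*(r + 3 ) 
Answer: f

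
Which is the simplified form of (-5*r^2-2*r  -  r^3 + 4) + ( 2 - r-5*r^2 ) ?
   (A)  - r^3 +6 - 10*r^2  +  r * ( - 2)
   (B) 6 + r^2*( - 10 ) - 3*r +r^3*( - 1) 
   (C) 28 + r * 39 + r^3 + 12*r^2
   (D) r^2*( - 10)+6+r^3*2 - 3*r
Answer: B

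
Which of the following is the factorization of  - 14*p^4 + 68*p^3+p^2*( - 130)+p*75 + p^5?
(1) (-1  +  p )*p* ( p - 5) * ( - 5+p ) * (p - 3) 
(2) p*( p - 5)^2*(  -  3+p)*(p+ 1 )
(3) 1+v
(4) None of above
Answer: 1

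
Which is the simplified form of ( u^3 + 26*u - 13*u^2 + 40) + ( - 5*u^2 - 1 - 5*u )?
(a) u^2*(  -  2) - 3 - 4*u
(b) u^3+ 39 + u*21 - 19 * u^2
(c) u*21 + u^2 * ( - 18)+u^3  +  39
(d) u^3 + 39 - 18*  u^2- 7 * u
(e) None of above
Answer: c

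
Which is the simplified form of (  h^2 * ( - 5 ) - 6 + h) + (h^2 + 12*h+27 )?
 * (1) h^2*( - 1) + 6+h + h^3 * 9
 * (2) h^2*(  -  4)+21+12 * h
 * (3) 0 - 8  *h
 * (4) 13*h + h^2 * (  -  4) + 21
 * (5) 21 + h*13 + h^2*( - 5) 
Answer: 4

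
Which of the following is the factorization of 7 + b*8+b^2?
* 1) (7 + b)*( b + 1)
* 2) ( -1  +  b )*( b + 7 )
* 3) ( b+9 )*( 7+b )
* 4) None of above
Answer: 1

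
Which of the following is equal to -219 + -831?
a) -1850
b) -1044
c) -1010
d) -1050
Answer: d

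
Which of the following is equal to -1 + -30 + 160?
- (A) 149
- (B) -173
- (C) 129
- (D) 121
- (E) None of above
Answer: C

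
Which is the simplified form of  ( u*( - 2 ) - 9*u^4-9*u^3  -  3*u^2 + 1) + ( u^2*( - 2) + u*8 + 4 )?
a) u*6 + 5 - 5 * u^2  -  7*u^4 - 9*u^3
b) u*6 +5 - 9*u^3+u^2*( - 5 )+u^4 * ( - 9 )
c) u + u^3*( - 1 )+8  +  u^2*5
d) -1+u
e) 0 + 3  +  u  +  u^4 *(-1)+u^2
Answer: b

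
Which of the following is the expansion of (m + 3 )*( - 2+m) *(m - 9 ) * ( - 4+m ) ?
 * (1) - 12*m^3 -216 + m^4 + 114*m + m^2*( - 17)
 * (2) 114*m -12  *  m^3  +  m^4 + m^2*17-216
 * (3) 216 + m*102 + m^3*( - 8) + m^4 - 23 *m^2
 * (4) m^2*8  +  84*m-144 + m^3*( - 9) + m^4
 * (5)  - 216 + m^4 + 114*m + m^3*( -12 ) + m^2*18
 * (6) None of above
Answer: 2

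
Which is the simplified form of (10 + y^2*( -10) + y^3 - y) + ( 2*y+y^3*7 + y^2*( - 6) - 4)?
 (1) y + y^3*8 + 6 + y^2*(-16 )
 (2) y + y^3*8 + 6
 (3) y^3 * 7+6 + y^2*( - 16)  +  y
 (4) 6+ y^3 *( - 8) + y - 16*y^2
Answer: 1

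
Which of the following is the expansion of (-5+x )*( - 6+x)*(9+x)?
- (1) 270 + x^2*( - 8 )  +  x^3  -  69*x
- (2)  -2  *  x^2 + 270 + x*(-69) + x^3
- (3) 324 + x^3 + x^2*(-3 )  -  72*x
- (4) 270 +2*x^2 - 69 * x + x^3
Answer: 2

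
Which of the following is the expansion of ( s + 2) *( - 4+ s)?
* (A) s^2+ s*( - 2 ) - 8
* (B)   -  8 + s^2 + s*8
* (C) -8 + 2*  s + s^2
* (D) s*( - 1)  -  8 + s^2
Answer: A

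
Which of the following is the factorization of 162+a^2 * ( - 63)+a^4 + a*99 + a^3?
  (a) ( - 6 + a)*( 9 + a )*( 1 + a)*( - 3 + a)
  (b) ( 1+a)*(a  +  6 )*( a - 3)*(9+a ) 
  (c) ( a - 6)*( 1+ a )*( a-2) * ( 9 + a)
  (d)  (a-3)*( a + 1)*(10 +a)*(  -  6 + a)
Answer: a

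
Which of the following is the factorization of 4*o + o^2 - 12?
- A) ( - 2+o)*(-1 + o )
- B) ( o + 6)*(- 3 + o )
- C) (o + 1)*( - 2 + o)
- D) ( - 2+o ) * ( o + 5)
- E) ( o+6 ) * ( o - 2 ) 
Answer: E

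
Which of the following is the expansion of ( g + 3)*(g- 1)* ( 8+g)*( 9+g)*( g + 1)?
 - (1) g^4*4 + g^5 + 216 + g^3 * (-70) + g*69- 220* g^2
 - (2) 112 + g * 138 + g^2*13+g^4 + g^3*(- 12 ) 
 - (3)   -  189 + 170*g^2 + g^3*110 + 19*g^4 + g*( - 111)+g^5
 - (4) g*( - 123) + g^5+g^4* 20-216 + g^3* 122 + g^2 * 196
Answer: 4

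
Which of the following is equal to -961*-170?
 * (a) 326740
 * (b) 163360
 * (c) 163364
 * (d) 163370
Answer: d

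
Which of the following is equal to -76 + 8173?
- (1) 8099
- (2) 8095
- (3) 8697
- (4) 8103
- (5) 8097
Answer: 5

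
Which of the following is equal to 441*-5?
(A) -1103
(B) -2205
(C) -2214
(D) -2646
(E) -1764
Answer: B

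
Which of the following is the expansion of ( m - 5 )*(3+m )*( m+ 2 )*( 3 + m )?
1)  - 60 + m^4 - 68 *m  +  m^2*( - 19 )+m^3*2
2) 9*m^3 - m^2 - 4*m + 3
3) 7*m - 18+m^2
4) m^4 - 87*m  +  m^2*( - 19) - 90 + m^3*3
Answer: 4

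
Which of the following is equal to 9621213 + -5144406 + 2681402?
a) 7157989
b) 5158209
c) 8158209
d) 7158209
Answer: d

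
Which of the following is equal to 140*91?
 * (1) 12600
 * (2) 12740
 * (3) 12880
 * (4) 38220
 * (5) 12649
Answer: 2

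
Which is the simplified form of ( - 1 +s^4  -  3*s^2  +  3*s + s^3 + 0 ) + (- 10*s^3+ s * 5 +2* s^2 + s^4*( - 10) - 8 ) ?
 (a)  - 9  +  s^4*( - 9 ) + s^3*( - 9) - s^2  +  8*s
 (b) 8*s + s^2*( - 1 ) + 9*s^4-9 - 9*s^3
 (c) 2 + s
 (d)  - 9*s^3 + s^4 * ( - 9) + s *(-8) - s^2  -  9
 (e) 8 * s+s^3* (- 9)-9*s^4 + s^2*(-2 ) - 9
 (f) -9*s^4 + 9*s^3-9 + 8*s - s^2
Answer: a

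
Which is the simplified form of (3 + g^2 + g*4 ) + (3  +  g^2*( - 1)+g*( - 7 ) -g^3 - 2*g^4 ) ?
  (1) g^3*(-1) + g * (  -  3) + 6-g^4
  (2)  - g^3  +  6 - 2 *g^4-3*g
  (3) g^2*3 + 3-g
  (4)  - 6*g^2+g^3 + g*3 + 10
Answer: 2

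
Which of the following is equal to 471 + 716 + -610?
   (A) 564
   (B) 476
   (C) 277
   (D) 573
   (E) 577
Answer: E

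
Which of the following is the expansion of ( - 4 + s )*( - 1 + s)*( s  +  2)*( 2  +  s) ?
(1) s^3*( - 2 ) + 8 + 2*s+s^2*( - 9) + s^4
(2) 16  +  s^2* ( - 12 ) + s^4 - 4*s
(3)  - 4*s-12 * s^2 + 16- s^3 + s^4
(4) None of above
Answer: 3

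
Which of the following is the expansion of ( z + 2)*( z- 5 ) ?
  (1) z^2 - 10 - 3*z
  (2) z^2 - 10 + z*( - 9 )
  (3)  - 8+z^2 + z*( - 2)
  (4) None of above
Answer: 1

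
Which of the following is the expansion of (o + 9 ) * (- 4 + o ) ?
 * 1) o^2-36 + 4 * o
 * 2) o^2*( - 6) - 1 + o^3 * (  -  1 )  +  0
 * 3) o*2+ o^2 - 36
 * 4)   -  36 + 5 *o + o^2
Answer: 4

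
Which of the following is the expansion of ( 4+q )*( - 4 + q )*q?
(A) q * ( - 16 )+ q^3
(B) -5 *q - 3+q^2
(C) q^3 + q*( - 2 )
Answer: A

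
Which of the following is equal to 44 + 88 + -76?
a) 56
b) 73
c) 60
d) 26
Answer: a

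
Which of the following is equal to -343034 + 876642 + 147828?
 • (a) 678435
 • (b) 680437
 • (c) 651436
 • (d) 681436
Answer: d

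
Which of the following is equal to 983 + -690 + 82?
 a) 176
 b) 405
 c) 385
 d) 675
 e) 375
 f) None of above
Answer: e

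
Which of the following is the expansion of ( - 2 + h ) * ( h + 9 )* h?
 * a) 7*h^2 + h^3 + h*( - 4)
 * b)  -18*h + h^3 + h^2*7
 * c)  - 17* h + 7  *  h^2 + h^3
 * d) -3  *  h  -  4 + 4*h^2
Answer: b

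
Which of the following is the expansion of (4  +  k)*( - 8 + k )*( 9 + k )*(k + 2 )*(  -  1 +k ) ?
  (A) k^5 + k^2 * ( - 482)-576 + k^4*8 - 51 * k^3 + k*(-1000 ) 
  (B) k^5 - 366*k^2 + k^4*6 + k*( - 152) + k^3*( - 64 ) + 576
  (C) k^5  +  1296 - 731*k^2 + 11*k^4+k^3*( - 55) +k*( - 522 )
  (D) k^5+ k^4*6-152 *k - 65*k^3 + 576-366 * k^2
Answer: D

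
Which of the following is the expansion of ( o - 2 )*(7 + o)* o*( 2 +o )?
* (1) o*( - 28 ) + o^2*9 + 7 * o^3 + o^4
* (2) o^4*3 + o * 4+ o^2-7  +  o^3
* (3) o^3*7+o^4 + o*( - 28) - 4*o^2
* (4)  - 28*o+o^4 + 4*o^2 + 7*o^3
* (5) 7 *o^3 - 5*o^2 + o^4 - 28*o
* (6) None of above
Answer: 3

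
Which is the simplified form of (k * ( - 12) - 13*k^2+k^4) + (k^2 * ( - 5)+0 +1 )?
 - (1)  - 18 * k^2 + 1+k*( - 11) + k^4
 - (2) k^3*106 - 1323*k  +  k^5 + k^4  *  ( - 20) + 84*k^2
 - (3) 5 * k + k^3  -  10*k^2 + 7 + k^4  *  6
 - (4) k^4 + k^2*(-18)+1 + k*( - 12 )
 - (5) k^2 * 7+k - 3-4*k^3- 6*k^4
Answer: 4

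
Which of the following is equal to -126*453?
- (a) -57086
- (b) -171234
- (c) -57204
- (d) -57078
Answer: d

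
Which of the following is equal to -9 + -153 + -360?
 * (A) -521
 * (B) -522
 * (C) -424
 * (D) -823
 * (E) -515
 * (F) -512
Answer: B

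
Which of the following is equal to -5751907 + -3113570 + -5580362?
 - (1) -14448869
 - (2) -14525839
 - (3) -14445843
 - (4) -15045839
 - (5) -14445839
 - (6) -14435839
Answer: 5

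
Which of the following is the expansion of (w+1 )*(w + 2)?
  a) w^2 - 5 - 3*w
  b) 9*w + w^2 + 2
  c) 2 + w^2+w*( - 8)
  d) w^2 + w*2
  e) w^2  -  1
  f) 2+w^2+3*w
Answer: f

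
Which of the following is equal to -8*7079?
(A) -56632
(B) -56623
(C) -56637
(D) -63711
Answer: A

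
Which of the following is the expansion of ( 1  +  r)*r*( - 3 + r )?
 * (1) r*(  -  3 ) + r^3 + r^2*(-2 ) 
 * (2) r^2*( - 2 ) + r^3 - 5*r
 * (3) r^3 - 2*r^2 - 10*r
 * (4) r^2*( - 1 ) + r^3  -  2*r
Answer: 1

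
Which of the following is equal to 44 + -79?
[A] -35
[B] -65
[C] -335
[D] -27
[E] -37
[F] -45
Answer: A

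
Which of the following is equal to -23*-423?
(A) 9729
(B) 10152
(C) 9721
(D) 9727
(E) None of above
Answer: A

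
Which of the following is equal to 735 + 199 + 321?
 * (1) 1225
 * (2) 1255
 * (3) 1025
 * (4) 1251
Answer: 2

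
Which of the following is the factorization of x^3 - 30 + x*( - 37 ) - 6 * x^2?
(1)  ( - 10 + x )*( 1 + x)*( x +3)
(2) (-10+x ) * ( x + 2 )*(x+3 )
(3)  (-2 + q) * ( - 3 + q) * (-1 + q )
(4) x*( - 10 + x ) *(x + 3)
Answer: 1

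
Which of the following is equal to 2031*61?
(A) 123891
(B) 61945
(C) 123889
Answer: A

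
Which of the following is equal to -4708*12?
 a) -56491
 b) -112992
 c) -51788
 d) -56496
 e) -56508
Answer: d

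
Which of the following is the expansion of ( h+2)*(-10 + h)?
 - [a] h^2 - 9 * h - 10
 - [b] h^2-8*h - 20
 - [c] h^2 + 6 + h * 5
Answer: b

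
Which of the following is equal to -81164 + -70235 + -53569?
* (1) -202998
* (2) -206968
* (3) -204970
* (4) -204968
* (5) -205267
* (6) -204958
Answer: 4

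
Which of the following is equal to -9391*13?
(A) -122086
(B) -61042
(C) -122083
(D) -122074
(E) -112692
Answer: C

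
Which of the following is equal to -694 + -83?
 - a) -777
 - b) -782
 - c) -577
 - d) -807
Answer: a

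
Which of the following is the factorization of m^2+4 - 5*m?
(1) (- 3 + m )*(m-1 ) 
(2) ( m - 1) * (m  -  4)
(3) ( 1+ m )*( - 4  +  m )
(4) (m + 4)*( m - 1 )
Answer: 2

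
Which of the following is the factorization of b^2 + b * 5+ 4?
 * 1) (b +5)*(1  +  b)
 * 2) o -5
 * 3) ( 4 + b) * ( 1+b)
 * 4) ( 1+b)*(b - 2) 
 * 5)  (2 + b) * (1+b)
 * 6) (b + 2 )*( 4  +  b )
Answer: 3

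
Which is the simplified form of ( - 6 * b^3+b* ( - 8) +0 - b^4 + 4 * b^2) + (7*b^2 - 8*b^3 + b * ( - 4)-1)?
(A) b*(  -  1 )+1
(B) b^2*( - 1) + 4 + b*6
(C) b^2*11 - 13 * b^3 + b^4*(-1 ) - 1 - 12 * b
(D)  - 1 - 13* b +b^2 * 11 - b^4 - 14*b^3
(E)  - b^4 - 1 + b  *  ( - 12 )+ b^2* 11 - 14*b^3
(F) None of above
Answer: E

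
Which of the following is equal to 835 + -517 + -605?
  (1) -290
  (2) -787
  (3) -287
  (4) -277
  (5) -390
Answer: 3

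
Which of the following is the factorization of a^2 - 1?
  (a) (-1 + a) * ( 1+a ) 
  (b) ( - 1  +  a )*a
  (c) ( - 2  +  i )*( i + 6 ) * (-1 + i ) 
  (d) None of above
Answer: a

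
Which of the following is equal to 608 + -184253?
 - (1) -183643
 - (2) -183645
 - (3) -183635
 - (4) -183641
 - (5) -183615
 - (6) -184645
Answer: 2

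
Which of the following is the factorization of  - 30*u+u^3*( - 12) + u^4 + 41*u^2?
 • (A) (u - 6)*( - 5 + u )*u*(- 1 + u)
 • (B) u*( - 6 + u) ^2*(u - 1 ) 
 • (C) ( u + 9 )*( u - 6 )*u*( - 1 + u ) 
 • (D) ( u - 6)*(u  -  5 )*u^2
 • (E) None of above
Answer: A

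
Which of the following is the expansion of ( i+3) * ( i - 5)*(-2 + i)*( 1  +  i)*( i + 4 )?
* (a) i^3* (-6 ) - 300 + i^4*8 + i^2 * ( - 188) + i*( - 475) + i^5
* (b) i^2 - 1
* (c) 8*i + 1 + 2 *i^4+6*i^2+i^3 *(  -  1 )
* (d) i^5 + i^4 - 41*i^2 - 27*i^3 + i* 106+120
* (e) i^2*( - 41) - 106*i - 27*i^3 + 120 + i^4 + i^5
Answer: d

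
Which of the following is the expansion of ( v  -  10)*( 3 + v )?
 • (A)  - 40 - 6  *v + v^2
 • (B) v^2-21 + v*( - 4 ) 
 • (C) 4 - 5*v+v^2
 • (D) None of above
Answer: D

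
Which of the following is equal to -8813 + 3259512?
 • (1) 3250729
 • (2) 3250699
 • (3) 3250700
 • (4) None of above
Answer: 2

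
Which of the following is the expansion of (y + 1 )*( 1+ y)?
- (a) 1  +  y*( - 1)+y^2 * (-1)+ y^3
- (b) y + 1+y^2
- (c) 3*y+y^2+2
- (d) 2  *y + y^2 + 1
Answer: d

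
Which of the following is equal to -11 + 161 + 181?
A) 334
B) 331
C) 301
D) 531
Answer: B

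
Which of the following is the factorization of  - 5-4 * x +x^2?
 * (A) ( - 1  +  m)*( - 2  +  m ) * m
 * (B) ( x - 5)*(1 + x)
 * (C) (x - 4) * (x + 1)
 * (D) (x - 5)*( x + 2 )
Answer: B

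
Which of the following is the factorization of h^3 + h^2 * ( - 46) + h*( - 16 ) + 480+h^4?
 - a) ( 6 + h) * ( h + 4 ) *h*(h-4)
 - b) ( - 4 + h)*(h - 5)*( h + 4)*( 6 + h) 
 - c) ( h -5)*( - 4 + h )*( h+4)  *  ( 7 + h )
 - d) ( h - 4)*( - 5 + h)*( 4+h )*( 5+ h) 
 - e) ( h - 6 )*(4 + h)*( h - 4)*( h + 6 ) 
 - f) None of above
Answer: b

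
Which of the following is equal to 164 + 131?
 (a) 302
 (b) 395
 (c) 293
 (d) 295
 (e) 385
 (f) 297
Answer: d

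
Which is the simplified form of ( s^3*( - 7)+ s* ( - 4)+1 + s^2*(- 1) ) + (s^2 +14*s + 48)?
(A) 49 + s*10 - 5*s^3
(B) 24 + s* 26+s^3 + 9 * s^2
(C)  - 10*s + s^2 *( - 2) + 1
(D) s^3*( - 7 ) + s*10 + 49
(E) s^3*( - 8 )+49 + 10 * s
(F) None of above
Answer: D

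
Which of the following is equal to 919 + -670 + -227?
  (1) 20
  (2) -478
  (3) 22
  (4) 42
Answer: 3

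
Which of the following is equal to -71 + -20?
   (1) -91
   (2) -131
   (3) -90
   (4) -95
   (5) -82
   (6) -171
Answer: 1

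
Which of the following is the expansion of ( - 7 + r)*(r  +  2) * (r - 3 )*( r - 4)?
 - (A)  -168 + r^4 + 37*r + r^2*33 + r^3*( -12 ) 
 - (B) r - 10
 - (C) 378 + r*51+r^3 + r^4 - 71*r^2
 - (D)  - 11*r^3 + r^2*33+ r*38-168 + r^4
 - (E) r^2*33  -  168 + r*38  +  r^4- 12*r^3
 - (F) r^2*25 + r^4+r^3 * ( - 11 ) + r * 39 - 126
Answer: E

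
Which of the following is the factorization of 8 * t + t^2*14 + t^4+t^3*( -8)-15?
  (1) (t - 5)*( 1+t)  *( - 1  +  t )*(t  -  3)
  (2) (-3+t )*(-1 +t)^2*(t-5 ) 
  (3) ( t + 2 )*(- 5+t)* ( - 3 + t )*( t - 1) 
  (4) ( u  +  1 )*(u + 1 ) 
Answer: 1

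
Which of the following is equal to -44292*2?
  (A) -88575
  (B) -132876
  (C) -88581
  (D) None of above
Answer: D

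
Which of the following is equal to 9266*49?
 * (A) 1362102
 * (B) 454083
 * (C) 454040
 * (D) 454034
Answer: D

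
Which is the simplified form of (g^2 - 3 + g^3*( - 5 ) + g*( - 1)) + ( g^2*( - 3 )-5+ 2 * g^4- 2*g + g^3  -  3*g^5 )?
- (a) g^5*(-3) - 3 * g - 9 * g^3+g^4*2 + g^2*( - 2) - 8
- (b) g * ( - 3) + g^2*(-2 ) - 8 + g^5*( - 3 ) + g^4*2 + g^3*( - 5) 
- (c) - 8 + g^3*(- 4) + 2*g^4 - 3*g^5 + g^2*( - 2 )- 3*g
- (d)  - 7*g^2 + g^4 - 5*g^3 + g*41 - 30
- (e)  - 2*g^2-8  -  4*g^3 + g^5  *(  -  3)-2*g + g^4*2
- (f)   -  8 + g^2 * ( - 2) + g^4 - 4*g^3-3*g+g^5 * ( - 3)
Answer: c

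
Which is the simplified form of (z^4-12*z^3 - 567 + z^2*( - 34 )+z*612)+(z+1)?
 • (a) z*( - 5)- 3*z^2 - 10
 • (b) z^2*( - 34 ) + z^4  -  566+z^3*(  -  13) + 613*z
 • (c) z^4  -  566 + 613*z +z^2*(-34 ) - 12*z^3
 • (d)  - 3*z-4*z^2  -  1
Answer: c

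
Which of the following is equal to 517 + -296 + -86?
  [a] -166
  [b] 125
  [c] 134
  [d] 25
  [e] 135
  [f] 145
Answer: e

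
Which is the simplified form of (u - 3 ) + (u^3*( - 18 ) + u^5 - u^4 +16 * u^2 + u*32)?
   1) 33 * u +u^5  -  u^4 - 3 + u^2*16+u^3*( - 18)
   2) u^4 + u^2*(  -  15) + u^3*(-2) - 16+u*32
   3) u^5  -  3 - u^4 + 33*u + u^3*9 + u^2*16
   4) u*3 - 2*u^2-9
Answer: 1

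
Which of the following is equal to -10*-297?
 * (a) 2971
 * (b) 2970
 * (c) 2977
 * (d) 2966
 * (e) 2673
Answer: b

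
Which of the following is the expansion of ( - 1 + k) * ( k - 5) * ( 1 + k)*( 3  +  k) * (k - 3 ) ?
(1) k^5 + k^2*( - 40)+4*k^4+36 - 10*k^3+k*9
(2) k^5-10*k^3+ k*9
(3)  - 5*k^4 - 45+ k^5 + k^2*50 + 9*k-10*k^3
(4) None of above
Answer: 3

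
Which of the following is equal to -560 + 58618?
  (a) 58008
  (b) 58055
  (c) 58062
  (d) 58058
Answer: d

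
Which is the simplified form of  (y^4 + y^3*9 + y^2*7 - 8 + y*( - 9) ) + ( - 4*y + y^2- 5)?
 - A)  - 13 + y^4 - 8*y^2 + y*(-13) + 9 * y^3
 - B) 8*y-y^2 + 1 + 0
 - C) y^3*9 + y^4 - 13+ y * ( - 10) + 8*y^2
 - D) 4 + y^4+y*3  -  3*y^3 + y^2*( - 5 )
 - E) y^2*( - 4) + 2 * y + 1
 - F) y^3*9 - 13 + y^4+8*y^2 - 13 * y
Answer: F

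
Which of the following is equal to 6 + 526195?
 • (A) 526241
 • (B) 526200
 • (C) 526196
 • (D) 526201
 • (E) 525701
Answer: D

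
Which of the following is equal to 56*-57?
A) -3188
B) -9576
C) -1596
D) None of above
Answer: D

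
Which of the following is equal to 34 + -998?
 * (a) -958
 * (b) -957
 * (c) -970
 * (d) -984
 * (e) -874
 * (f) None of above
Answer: f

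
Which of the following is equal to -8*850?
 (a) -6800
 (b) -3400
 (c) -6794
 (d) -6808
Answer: a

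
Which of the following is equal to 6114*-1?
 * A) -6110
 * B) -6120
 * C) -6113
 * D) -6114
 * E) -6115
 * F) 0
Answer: D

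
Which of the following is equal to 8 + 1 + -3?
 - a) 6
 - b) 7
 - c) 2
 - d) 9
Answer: a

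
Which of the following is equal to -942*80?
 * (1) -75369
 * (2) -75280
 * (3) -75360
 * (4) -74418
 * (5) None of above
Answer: 3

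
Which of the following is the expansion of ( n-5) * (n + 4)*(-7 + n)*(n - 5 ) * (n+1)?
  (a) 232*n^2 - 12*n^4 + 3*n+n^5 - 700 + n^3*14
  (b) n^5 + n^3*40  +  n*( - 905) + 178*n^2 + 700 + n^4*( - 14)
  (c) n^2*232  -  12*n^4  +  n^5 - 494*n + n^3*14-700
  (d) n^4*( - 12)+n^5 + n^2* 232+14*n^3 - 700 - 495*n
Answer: d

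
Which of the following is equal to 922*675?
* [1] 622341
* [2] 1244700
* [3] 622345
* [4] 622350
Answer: 4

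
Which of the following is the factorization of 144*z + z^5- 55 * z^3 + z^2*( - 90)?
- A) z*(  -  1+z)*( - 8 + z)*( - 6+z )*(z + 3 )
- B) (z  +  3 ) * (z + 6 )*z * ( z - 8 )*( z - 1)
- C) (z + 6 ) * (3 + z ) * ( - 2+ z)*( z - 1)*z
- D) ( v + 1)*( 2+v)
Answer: B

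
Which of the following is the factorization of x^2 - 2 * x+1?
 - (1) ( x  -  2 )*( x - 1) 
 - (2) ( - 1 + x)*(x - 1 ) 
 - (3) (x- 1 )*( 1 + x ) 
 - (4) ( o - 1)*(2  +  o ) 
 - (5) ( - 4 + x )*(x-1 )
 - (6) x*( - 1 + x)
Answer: 2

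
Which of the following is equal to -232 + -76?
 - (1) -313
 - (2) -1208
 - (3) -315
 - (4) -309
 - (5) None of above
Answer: 5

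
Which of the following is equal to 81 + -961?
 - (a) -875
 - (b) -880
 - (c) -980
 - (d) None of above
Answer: b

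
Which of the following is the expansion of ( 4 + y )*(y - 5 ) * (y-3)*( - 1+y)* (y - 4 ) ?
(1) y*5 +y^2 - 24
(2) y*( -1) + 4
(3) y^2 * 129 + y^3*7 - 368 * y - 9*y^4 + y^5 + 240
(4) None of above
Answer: 3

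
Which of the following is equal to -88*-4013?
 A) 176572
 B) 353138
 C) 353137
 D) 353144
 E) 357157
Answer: D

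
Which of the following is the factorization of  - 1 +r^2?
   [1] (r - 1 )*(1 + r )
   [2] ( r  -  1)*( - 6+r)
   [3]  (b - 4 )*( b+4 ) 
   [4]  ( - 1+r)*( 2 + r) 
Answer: 1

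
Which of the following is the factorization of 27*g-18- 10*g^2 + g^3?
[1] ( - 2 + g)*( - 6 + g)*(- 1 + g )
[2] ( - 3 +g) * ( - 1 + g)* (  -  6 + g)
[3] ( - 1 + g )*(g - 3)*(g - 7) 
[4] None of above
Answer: 2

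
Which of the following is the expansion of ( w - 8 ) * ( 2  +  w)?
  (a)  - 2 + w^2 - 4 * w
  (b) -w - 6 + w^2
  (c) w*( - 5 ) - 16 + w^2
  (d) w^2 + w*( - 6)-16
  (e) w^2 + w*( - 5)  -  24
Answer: d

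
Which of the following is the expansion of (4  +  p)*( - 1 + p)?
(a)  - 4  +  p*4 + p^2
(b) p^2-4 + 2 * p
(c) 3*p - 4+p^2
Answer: c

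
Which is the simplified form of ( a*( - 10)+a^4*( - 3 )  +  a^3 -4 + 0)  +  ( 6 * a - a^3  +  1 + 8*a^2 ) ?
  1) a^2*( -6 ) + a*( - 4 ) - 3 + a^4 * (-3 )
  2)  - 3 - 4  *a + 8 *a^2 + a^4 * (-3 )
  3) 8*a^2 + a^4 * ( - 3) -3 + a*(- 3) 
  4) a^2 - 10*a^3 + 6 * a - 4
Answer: 2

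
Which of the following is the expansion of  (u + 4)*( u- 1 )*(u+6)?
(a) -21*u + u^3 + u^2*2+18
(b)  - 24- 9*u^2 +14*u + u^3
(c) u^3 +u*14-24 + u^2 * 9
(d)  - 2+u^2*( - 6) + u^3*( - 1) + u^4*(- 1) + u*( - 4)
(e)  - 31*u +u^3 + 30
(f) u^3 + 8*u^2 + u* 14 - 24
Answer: c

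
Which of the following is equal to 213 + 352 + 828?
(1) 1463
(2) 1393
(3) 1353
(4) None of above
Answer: 2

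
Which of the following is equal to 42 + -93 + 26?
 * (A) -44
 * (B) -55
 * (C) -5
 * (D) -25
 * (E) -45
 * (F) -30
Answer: D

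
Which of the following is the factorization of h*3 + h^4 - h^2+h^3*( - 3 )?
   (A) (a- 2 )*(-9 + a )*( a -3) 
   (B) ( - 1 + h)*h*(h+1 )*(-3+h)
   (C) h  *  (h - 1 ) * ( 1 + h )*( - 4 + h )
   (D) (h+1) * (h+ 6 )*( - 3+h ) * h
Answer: B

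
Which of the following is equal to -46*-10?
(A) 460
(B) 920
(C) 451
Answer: A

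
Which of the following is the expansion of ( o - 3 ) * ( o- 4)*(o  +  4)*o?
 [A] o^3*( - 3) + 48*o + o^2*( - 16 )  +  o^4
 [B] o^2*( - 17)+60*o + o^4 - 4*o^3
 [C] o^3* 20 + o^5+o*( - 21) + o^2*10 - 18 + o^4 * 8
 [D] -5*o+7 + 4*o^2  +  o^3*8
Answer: A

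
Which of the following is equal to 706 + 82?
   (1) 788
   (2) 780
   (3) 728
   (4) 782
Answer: 1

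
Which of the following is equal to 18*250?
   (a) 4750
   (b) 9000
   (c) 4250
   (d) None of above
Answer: d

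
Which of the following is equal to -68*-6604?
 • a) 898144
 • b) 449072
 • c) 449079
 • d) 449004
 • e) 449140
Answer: b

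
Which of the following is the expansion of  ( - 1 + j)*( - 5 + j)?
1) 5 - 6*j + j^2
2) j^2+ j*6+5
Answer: 1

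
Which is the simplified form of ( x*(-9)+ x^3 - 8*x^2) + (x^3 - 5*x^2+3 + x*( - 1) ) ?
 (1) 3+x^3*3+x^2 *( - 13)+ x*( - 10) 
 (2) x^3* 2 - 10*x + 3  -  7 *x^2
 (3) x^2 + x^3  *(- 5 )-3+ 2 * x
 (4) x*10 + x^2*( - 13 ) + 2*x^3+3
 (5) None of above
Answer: 5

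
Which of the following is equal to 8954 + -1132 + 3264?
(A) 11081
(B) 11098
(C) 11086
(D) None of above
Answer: C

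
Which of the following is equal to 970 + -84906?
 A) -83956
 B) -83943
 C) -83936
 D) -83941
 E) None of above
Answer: C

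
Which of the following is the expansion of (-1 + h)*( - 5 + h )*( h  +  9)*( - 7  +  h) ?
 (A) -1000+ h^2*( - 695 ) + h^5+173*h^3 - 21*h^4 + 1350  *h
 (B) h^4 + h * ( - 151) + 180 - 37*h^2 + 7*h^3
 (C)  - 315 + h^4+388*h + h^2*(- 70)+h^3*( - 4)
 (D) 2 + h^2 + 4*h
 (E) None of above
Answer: C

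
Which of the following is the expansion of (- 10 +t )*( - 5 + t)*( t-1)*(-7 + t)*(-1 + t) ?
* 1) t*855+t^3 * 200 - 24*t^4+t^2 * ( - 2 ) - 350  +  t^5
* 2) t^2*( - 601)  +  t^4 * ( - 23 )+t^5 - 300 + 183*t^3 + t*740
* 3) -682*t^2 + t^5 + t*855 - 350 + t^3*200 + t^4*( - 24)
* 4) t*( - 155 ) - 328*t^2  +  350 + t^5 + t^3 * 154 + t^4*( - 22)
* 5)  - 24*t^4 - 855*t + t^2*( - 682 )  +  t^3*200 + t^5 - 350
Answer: 3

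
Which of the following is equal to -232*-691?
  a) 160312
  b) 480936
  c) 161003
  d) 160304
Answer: a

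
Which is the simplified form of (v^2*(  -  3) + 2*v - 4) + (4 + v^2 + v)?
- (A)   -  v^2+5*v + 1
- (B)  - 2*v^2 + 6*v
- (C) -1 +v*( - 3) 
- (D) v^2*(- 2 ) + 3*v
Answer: D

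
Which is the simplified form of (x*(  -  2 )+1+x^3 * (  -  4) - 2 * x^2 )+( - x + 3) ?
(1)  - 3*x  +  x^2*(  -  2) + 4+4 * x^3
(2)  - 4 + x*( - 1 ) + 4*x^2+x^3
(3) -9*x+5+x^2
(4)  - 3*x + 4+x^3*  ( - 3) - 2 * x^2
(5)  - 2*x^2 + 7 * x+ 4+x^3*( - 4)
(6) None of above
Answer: 6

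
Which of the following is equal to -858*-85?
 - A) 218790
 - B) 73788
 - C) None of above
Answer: C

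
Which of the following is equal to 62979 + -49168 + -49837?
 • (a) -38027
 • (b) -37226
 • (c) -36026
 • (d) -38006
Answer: c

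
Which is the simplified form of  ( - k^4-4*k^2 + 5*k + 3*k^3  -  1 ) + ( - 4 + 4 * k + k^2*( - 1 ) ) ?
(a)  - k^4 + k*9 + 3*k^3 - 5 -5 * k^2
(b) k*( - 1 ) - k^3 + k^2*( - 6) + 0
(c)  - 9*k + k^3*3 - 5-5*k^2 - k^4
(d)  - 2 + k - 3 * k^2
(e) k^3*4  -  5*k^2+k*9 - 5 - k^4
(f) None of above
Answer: a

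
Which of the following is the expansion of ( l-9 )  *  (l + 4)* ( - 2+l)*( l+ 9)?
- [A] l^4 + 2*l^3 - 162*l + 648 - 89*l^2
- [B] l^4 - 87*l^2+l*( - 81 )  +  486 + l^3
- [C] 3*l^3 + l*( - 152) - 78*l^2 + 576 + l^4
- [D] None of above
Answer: A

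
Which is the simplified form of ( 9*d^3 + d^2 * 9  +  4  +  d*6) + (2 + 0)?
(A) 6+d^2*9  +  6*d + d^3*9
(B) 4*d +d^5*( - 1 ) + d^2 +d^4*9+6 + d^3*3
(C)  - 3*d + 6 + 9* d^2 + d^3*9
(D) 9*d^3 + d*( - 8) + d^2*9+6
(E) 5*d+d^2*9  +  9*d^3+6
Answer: A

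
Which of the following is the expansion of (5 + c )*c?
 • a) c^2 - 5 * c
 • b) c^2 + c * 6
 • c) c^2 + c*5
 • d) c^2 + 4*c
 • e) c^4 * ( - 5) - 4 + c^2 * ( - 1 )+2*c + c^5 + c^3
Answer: c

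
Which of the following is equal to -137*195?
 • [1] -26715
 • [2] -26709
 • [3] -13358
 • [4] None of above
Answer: 1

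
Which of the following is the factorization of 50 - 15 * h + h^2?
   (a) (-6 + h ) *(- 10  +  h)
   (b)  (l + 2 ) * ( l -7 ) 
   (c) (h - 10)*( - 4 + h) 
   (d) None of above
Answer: d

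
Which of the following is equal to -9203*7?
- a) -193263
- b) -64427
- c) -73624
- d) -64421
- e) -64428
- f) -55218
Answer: d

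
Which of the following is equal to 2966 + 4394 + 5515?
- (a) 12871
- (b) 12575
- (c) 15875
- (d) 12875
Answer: d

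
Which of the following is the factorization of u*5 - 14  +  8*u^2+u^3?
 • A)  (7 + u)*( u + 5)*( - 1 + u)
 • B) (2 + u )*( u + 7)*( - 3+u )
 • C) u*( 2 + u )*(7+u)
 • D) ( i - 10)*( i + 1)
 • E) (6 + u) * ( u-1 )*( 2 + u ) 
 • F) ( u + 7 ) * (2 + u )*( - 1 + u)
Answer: F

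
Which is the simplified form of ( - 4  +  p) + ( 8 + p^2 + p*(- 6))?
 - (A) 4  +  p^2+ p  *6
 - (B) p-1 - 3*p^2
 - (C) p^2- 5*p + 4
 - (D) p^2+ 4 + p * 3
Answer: C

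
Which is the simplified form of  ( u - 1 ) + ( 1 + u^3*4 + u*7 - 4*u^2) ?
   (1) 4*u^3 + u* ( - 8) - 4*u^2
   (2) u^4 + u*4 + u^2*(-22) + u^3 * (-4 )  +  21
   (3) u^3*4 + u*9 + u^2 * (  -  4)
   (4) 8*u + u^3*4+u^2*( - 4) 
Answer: 4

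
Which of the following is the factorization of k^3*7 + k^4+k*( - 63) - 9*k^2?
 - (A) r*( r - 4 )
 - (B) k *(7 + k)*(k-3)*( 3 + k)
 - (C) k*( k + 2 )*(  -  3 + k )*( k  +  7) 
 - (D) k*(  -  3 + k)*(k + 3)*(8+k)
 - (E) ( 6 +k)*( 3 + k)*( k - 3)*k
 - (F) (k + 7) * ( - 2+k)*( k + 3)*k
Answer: B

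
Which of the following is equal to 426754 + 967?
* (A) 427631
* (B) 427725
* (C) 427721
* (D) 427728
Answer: C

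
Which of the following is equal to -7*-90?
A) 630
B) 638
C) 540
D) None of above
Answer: A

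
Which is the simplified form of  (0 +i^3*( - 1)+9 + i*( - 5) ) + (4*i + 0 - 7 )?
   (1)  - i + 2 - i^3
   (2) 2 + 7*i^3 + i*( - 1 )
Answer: 1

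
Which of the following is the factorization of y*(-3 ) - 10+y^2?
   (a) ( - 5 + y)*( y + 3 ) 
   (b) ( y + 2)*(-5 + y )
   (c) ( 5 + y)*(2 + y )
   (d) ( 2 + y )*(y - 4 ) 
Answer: b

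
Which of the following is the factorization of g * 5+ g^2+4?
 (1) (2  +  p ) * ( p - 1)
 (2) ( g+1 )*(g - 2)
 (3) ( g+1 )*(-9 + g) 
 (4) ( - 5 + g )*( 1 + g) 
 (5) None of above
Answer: 5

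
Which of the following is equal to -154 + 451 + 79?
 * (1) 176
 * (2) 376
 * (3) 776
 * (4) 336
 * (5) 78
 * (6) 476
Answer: 2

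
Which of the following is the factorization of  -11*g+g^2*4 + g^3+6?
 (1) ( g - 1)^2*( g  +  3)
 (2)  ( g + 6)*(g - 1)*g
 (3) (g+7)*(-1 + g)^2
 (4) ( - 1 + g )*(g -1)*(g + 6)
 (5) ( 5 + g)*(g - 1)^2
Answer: 4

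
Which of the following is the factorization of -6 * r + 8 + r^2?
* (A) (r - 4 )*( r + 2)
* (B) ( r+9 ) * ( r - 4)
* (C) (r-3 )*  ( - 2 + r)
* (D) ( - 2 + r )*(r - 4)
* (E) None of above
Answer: D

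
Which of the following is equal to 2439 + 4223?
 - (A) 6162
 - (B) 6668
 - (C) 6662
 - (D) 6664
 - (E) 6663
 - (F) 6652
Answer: C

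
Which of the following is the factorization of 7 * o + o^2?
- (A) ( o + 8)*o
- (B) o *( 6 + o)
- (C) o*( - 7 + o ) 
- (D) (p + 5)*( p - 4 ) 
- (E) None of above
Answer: E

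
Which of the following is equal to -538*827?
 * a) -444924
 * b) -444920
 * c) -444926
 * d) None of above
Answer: c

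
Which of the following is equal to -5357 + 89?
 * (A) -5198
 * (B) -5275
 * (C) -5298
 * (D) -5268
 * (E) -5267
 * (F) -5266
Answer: D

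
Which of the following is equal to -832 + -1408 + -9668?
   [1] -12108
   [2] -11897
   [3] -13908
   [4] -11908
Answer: 4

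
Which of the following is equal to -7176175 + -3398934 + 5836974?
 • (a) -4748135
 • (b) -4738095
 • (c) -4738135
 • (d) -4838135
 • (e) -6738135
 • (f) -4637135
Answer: c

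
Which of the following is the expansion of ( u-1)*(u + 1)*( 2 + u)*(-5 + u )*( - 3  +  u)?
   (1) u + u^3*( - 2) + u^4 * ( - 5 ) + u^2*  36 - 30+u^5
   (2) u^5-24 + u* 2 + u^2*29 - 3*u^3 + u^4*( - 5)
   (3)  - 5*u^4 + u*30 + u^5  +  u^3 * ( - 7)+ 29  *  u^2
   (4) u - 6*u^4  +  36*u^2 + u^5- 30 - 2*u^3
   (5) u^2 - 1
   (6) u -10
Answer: 4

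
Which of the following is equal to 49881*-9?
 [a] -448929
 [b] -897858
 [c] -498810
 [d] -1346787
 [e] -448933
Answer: a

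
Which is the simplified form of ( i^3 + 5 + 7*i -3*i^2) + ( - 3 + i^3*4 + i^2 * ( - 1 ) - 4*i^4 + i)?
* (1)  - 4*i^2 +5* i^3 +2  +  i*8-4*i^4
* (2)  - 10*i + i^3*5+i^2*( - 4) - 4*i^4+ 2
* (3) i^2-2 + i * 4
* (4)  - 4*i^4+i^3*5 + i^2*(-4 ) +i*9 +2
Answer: 1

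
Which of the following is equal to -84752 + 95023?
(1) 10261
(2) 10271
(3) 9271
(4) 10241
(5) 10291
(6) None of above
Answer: 2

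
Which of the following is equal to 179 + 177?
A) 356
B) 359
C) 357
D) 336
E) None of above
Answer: A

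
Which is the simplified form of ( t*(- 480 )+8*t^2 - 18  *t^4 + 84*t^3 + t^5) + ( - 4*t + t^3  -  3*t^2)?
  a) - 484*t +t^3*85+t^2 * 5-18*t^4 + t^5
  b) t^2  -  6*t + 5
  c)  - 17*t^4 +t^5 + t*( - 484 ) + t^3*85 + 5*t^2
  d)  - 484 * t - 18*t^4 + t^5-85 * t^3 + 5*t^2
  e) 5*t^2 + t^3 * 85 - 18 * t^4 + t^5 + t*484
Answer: a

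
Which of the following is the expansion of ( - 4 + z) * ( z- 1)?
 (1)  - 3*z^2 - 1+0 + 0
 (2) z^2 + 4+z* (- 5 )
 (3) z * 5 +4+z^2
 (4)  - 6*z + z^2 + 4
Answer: 2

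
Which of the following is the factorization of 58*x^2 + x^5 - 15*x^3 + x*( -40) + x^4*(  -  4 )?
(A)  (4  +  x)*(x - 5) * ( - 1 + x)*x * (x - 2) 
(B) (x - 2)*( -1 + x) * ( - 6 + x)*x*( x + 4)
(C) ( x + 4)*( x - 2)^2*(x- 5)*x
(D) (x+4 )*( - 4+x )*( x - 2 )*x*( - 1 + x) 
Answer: A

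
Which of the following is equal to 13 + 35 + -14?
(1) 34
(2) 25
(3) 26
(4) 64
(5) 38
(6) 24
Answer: 1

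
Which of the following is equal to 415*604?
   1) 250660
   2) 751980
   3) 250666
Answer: 1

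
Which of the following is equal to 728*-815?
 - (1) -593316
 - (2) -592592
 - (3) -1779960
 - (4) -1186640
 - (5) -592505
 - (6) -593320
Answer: 6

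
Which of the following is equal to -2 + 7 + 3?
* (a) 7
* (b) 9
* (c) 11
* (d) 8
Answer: d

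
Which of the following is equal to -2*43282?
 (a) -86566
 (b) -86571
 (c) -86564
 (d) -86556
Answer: c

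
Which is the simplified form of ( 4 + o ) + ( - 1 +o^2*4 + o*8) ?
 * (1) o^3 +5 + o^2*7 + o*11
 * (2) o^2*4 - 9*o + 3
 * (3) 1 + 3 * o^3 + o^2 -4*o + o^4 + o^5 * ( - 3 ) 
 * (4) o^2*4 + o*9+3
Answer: 4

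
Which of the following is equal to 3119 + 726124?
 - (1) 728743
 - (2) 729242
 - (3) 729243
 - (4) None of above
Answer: 3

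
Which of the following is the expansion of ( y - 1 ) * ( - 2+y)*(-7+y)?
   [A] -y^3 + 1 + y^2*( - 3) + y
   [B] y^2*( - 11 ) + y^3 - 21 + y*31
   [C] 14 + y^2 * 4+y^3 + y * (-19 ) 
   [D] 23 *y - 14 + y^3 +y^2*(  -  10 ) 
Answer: D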